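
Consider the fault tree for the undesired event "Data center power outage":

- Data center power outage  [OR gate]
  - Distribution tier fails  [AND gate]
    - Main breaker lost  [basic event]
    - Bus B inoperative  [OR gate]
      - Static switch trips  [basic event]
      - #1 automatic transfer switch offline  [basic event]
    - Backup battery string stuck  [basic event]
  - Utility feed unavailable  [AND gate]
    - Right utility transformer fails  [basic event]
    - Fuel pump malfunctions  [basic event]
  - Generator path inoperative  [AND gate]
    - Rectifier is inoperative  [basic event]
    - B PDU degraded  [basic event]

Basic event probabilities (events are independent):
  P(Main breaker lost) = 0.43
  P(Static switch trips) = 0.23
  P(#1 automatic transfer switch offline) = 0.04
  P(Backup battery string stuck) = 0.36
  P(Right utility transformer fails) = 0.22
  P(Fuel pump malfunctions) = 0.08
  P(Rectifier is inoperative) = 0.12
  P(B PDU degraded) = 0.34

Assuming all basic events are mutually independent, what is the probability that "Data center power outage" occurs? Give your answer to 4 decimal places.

P(Bus B inoperative) [OR] = 1 − (1−0.23) × (1−0.04) = 0.260800
P(Distribution tier fails) [AND] = 0.43 × 0.260800 × 0.36 = 0.040372
P(Utility feed unavailable) [AND] = 0.22 × 0.08 = 0.017600
P(Generator path inoperative) [AND] = 0.12 × 0.34 = 0.040800
P(Data center power outage) [OR] = 1 − (1−0.040372) × (1−0.017600) × (1−0.040800) = 0.095725
Rounded to 4 decimal places: P(Data center power outage) ≈ 0.0957.

0.0957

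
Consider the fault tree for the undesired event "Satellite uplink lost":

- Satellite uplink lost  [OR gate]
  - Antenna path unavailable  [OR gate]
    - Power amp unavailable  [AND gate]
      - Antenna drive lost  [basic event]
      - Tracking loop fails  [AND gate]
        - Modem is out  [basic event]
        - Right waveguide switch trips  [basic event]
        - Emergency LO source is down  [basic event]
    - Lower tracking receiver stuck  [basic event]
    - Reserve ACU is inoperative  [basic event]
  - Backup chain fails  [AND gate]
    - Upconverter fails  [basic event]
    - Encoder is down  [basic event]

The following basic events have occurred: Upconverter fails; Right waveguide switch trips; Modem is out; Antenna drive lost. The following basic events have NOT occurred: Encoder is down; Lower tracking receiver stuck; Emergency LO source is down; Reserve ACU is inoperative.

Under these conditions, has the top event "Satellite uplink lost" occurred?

Tracking loop fails [AND]: Modem is out=occurs, Right waveguide switch trips=occurs, Emergency LO source is down=not → not all inputs occur → does not occur.
Power amp unavailable [AND]: Antenna drive lost=occurs, Tracking loop fails=not → not all inputs occur → does not occur.
Antenna path unavailable [OR]: Power amp unavailable=not, Lower tracking receiver stuck=not, Reserve ACU is inoperative=not → no input occurs → does not occur.
Backup chain fails [AND]: Upconverter fails=occurs, Encoder is down=not → not all inputs occur → does not occur.
Satellite uplink lost [OR]: Antenna path unavailable=not, Backup chain fails=not → no input occurs → does not occur.

No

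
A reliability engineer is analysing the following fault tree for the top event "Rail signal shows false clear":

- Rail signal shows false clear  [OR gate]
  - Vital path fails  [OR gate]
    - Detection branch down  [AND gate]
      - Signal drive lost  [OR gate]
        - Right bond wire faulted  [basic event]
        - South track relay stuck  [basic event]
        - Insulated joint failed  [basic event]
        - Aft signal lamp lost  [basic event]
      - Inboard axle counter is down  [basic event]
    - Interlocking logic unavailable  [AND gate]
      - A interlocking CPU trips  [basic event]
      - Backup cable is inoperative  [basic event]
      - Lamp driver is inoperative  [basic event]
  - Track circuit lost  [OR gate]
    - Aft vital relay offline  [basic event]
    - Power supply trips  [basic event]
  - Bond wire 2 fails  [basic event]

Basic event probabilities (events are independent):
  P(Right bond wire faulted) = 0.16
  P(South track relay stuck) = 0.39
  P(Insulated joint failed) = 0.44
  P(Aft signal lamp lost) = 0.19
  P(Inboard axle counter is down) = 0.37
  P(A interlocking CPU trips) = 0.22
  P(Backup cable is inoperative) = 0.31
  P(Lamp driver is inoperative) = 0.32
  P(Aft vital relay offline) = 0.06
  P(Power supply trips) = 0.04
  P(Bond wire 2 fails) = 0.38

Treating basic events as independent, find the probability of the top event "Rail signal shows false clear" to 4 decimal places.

P(Signal drive lost) [OR] = 1 − (1−0.16) × (1−0.39) × (1−0.44) × (1−0.19) = 0.767575
P(Detection branch down) [AND] = 0.767575 × 0.37 = 0.284003
P(Interlocking logic unavailable) [AND] = 0.22 × 0.31 × 0.32 = 0.021824
P(Vital path fails) [OR] = 1 − (1−0.284003) × (1−0.021824) = 0.299629
P(Track circuit lost) [OR] = 1 − (1−0.06) × (1−0.04) = 0.097600
P(Rail signal shows false clear) [OR] = 1 − (1−0.299629) × (1−0.097600) × (1−0.38) = 0.608151
Rounded to 4 decimal places: P(Rail signal shows false clear) ≈ 0.6082.

0.6082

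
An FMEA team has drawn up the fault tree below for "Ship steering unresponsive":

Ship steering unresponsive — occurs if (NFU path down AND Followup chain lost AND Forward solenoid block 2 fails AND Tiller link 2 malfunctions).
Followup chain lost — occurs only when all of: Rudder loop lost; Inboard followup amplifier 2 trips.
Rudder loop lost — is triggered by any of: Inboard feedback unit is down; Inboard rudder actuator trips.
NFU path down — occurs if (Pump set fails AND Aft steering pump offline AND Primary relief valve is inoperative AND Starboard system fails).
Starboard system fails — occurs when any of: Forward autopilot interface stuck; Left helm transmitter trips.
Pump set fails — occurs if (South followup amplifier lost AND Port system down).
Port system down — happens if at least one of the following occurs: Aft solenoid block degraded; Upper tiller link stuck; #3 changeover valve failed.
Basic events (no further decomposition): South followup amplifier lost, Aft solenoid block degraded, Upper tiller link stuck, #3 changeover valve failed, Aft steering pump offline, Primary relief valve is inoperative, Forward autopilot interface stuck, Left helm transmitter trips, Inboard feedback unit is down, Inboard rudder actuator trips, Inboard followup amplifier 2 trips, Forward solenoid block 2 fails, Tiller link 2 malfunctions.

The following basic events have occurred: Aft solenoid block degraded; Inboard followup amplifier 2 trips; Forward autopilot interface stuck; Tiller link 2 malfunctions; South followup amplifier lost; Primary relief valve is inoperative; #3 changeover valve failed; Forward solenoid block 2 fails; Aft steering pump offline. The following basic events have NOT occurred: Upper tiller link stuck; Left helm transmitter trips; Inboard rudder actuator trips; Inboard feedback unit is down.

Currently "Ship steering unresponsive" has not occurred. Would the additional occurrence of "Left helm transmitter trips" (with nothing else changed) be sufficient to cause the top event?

No

Counterfactual: set "Left helm transmitter trips" to occurred.
Port system down [OR]: Aft solenoid block degraded=occurs, Upper tiller link stuck=not, #3 changeover valve failed=occurs → at least one input occurs → occurs.
Pump set fails [AND]: South followup amplifier lost=occurs, Port system down=occurs → all inputs occur → occurs.
Starboard system fails [OR]: Forward autopilot interface stuck=occurs, Left helm transmitter trips=occurs → at least one input occurs → occurs.
NFU path down [AND]: Pump set fails=occurs, Aft steering pump offline=occurs, Primary relief valve is inoperative=occurs, Starboard system fails=occurs → all inputs occur → occurs.
Rudder loop lost [OR]: Inboard feedback unit is down=not, Inboard rudder actuator trips=not → no input occurs → does not occur.
Followup chain lost [AND]: Rudder loop lost=not, Inboard followup amplifier 2 trips=occurs → not all inputs occur → does not occur.
Ship steering unresponsive [AND]: NFU path down=occurs, Followup chain lost=not, Forward solenoid block 2 fails=occurs, Tiller link 2 malfunctions=occurs → not all inputs occur → does not occur.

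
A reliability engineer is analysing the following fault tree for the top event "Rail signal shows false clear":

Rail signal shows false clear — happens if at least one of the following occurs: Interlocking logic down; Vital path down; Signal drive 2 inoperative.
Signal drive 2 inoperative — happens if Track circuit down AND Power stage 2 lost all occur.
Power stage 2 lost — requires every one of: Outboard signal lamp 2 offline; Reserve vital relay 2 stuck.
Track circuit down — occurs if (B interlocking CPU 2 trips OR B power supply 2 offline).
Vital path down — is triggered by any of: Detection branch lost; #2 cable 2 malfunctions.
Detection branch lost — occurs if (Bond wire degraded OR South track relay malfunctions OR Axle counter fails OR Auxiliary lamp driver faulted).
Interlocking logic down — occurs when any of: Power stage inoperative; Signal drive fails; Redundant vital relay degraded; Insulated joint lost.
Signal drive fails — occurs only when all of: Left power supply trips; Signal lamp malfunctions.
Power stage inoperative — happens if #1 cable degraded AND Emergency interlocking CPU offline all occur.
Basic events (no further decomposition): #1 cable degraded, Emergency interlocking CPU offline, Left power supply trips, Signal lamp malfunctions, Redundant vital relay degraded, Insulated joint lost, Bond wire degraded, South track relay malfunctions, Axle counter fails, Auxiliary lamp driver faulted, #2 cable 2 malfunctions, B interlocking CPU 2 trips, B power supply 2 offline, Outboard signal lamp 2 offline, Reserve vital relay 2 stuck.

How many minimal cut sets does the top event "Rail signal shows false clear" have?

Power stage inoperative [AND]: one cut set from each child combined → 1 × 1 = 1 cut set(s).
Signal drive fails [AND]: one cut set from each child combined → 1 × 1 = 1 cut set(s).
Interlocking logic down [OR]: union of children's cut sets → 4 cut set(s).
Detection branch lost [OR]: union of children's cut sets → 4 cut set(s).
Vital path down [OR]: union of children's cut sets → 5 cut set(s).
Track circuit down [OR]: union of children's cut sets → 2 cut set(s).
Power stage 2 lost [AND]: one cut set from each child combined → 1 × 1 = 1 cut set(s).
Signal drive 2 inoperative [AND]: one cut set from each child combined → 2 × 1 = 2 cut set(s).
Rail signal shows false clear [OR]: union of children's cut sets → 11 cut set(s).

11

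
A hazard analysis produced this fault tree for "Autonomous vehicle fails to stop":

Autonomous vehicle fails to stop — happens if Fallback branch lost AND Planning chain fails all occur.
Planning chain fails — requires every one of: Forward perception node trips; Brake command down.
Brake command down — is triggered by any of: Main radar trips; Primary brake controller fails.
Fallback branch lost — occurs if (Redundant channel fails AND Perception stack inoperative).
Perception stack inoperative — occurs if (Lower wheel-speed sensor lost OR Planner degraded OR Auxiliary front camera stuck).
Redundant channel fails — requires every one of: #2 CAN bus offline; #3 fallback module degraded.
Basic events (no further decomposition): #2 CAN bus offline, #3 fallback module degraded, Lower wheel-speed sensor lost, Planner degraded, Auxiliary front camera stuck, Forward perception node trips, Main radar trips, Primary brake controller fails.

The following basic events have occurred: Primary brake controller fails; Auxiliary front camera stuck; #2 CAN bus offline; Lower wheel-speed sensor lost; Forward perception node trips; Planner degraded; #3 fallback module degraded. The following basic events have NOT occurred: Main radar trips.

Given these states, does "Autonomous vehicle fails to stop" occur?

Yes

Redundant channel fails [AND]: #2 CAN bus offline=occurs, #3 fallback module degraded=occurs → all inputs occur → occurs.
Perception stack inoperative [OR]: Lower wheel-speed sensor lost=occurs, Planner degraded=occurs, Auxiliary front camera stuck=occurs → at least one input occurs → occurs.
Fallback branch lost [AND]: Redundant channel fails=occurs, Perception stack inoperative=occurs → all inputs occur → occurs.
Brake command down [OR]: Main radar trips=not, Primary brake controller fails=occurs → at least one input occurs → occurs.
Planning chain fails [AND]: Forward perception node trips=occurs, Brake command down=occurs → all inputs occur → occurs.
Autonomous vehicle fails to stop [AND]: Fallback branch lost=occurs, Planning chain fails=occurs → all inputs occur → occurs.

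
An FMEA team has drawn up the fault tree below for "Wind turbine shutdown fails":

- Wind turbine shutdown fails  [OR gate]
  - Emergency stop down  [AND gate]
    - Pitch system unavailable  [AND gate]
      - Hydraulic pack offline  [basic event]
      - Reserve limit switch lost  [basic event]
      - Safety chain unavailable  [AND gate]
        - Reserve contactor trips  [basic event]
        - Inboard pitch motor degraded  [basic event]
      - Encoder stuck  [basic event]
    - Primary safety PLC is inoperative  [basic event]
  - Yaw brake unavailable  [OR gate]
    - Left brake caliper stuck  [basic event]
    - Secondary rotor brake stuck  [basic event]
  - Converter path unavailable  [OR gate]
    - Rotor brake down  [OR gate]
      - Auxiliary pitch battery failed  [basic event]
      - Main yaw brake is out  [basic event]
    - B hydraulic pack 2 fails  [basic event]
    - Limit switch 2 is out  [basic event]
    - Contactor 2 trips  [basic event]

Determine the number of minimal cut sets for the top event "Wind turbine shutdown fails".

Safety chain unavailable [AND]: one cut set from each child combined → 1 × 1 = 1 cut set(s).
Pitch system unavailable [AND]: one cut set from each child combined → 1 × 1 × 1 × 1 = 1 cut set(s).
Emergency stop down [AND]: one cut set from each child combined → 1 × 1 = 1 cut set(s).
Yaw brake unavailable [OR]: union of children's cut sets → 2 cut set(s).
Rotor brake down [OR]: union of children's cut sets → 2 cut set(s).
Converter path unavailable [OR]: union of children's cut sets → 5 cut set(s).
Wind turbine shutdown fails [OR]: union of children's cut sets → 8 cut set(s).
Minimal cut sets: {Encoder stuck, Hydraulic pack offline, Inboard pitch motor degraded, Primary safety PLC is inoperative, Reserve contactor trips, Reserve limit switch lost}; {Left brake caliper stuck}; {Secondary rotor brake stuck}; {Auxiliary pitch battery failed}; {Main yaw brake is out}; {B hydraulic pack 2 fails}; {Limit switch 2 is out}; {Contactor 2 trips}.

8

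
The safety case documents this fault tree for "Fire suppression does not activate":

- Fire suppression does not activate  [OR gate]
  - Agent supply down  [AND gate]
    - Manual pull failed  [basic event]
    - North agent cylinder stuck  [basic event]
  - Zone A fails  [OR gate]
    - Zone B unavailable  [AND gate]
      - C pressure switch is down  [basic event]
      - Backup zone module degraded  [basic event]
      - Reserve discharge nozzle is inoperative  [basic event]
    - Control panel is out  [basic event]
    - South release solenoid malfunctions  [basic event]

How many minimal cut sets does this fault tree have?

Agent supply down [AND]: one cut set from each child combined → 1 × 1 = 1 cut set(s).
Zone B unavailable [AND]: one cut set from each child combined → 1 × 1 × 1 = 1 cut set(s).
Zone A fails [OR]: union of children's cut sets → 3 cut set(s).
Fire suppression does not activate [OR]: union of children's cut sets → 4 cut set(s).
Minimal cut sets: {Manual pull failed, North agent cylinder stuck}; {Backup zone module degraded, C pressure switch is down, Reserve discharge nozzle is inoperative}; {Control panel is out}; {South release solenoid malfunctions}.

4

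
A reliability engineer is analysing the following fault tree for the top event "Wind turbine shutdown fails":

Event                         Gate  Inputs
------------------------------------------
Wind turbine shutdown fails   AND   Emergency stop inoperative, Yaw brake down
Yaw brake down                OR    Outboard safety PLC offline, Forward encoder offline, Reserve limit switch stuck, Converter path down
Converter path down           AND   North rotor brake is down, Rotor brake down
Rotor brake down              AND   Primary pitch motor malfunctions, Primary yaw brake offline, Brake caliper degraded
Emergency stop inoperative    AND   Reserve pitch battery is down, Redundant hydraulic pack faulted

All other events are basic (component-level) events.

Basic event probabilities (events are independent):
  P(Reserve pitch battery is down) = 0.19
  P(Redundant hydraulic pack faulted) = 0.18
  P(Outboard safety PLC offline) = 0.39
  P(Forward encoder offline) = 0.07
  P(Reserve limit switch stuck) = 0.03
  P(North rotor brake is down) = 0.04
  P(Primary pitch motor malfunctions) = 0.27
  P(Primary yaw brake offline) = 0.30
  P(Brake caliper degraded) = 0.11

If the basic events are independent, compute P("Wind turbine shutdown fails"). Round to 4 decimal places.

0.0154

P(Emergency stop inoperative) [AND] = 0.19 × 0.18 = 0.034200
P(Rotor brake down) [AND] = 0.27 × 0.30 × 0.11 = 0.008910
P(Converter path down) [AND] = 0.04 × 0.008910 = 0.000356
P(Yaw brake down) [OR] = 1 − (1−0.39) × (1−0.07) × (1−0.03) × (1−0.000356) = 0.449915
P(Wind turbine shutdown fails) [AND] = 0.034200 × 0.449915 = 0.015387
Rounded to 4 decimal places: P(Wind turbine shutdown fails) ≈ 0.0154.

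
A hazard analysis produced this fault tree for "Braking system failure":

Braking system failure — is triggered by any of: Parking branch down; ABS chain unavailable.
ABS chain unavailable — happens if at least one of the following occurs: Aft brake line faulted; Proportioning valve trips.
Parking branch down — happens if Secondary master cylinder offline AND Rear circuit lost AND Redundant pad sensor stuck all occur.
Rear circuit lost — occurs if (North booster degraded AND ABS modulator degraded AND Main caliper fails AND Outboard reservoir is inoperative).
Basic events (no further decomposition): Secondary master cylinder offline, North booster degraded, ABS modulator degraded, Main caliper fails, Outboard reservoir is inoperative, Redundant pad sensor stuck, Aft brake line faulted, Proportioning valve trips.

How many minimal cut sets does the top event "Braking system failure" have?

3

Rear circuit lost [AND]: one cut set from each child combined → 1 × 1 × 1 × 1 = 1 cut set(s).
Parking branch down [AND]: one cut set from each child combined → 1 × 1 × 1 = 1 cut set(s).
ABS chain unavailable [OR]: union of children's cut sets → 2 cut set(s).
Braking system failure [OR]: union of children's cut sets → 3 cut set(s).
Minimal cut sets: {ABS modulator degraded, Main caliper fails, North booster degraded, Outboard reservoir is inoperative, Redundant pad sensor stuck, Secondary master cylinder offline}; {Aft brake line faulted}; {Proportioning valve trips}.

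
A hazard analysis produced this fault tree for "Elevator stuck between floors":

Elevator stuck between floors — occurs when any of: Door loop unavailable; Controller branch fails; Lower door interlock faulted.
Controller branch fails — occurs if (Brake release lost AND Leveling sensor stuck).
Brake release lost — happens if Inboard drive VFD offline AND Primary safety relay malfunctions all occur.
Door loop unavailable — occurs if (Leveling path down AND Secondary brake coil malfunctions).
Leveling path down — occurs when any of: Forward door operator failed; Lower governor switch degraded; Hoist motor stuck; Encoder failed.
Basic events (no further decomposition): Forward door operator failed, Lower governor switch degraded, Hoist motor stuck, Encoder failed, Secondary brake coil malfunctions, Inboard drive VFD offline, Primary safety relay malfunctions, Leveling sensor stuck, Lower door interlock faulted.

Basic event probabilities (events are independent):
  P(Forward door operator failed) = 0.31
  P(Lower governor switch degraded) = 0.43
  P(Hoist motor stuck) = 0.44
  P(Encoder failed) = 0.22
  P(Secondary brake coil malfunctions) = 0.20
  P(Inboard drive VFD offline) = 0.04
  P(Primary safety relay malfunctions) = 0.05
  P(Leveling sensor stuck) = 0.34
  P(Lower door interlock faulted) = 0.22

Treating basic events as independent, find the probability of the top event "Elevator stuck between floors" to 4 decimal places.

P(Leveling path down) [OR] = 1 − (1−0.31) × (1−0.43) × (1−0.44) × (1−0.22) = 0.828207
P(Door loop unavailable) [AND] = 0.828207 × 0.20 = 0.165641
P(Brake release lost) [AND] = 0.04 × 0.05 = 0.002000
P(Controller branch fails) [AND] = 0.002000 × 0.34 = 0.000680
P(Elevator stuck between floors) [OR] = 1 − (1−0.165641) × (1−0.000680) × (1−0.22) = 0.349643
Rounded to 4 decimal places: P(Elevator stuck between floors) ≈ 0.3496.

0.3496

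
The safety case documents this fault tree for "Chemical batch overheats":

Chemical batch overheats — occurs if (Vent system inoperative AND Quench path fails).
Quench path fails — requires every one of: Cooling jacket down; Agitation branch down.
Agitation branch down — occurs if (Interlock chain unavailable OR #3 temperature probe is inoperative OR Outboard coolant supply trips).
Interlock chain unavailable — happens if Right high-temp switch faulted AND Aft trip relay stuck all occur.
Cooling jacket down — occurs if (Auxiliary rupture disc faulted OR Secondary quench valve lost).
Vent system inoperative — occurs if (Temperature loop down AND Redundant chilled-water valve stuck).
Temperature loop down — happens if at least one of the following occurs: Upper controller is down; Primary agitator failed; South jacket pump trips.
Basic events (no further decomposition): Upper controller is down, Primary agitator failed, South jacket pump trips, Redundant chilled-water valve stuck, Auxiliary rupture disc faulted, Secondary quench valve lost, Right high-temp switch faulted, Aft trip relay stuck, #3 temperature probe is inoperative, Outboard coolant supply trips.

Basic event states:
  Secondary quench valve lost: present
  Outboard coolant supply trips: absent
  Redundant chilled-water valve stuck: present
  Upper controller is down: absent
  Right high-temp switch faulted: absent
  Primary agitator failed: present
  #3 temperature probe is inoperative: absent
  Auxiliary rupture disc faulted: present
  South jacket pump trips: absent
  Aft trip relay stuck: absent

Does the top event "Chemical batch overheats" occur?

No

Temperature loop down [OR]: Upper controller is down=not, Primary agitator failed=occurs, South jacket pump trips=not → at least one input occurs → occurs.
Vent system inoperative [AND]: Temperature loop down=occurs, Redundant chilled-water valve stuck=occurs → all inputs occur → occurs.
Cooling jacket down [OR]: Auxiliary rupture disc faulted=occurs, Secondary quench valve lost=occurs → at least one input occurs → occurs.
Interlock chain unavailable [AND]: Right high-temp switch faulted=not, Aft trip relay stuck=not → not all inputs occur → does not occur.
Agitation branch down [OR]: Interlock chain unavailable=not, #3 temperature probe is inoperative=not, Outboard coolant supply trips=not → no input occurs → does not occur.
Quench path fails [AND]: Cooling jacket down=occurs, Agitation branch down=not → not all inputs occur → does not occur.
Chemical batch overheats [AND]: Vent system inoperative=occurs, Quench path fails=not → not all inputs occur → does not occur.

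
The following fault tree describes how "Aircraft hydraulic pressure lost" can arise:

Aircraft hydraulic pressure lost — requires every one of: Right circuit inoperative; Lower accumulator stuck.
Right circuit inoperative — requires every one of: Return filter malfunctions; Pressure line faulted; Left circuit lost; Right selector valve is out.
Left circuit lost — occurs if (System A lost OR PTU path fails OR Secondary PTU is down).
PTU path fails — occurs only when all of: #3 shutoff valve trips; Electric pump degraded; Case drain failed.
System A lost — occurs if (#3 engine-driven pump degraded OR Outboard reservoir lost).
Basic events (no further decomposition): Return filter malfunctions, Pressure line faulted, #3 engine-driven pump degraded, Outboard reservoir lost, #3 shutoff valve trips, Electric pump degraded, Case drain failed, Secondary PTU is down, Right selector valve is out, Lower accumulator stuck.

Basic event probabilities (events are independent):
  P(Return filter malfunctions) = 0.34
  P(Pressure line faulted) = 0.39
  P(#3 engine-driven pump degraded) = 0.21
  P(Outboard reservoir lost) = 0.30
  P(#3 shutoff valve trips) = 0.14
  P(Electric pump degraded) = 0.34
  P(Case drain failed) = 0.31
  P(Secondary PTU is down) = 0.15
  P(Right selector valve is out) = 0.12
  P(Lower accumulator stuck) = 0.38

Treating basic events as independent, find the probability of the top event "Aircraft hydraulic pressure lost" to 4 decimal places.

0.0032

P(System A lost) [OR] = 1 − (1−0.21) × (1−0.30) = 0.447000
P(PTU path fails) [AND] = 0.14 × 0.34 × 0.31 = 0.014756
P(Left circuit lost) [OR] = 1 − (1−0.447000) × (1−0.014756) × (1−0.15) = 0.536886
P(Right circuit inoperative) [AND] = 0.34 × 0.39 × 0.536886 × 0.12 = 0.008543
P(Aircraft hydraulic pressure lost) [AND] = 0.008543 × 0.38 = 0.003246
Rounded to 4 decimal places: P(Aircraft hydraulic pressure lost) ≈ 0.0032.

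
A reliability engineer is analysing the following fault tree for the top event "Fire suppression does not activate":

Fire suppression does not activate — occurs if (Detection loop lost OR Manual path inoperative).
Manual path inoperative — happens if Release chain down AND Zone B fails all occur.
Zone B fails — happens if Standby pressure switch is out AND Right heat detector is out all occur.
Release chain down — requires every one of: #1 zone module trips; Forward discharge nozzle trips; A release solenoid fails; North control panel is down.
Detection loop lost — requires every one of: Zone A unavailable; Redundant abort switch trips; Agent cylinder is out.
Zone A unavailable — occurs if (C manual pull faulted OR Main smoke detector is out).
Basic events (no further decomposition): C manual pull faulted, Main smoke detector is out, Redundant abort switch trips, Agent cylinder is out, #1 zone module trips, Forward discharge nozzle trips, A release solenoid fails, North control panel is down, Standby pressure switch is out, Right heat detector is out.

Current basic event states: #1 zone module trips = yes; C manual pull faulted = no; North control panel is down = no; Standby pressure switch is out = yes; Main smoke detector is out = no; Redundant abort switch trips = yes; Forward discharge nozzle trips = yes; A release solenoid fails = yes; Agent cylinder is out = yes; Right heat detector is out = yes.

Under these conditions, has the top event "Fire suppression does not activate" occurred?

No

Zone A unavailable [OR]: C manual pull faulted=not, Main smoke detector is out=not → no input occurs → does not occur.
Detection loop lost [AND]: Zone A unavailable=not, Redundant abort switch trips=occurs, Agent cylinder is out=occurs → not all inputs occur → does not occur.
Release chain down [AND]: #1 zone module trips=occurs, Forward discharge nozzle trips=occurs, A release solenoid fails=occurs, North control panel is down=not → not all inputs occur → does not occur.
Zone B fails [AND]: Standby pressure switch is out=occurs, Right heat detector is out=occurs → all inputs occur → occurs.
Manual path inoperative [AND]: Release chain down=not, Zone B fails=occurs → not all inputs occur → does not occur.
Fire suppression does not activate [OR]: Detection loop lost=not, Manual path inoperative=not → no input occurs → does not occur.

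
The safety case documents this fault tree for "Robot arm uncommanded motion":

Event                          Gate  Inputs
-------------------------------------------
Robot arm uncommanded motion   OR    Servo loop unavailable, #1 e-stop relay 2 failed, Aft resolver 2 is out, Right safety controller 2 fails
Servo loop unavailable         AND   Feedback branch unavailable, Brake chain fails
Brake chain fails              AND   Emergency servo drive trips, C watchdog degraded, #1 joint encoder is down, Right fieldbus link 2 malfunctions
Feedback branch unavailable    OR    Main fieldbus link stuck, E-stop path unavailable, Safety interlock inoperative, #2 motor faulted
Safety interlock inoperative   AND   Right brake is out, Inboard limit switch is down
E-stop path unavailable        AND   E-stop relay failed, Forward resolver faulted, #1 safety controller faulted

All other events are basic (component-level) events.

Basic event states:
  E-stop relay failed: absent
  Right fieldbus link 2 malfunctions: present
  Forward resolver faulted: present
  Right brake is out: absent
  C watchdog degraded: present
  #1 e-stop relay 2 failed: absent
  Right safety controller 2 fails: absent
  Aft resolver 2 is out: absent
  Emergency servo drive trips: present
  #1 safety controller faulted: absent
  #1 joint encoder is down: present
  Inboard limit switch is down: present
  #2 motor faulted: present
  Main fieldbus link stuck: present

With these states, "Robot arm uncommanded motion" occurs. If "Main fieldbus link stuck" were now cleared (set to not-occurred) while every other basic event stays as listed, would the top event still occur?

Yes

Counterfactual: set "Main fieldbus link stuck" to not occurred.
E-stop path unavailable [AND]: E-stop relay failed=not, Forward resolver faulted=occurs, #1 safety controller faulted=not → not all inputs occur → does not occur.
Safety interlock inoperative [AND]: Right brake is out=not, Inboard limit switch is down=occurs → not all inputs occur → does not occur.
Feedback branch unavailable [OR]: Main fieldbus link stuck=not, E-stop path unavailable=not, Safety interlock inoperative=not, #2 motor faulted=occurs → at least one input occurs → occurs.
Brake chain fails [AND]: Emergency servo drive trips=occurs, C watchdog degraded=occurs, #1 joint encoder is down=occurs, Right fieldbus link 2 malfunctions=occurs → all inputs occur → occurs.
Servo loop unavailable [AND]: Feedback branch unavailable=occurs, Brake chain fails=occurs → all inputs occur → occurs.
Robot arm uncommanded motion [OR]: Servo loop unavailable=occurs, #1 e-stop relay 2 failed=not, Aft resolver 2 is out=not, Right safety controller 2 fails=not → at least one input occurs → occurs.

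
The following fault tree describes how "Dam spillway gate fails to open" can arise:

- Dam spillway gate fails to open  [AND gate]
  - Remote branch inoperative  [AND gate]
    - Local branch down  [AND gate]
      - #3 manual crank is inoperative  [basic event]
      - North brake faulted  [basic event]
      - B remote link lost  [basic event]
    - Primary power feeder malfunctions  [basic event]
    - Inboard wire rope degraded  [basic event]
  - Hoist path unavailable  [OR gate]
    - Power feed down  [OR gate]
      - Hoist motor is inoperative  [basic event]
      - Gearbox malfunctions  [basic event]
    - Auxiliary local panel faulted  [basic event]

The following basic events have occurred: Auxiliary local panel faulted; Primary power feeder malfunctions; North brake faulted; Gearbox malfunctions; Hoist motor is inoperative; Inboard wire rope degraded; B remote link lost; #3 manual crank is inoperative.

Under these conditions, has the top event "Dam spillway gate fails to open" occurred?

Local branch down [AND]: #3 manual crank is inoperative=occurs, North brake faulted=occurs, B remote link lost=occurs → all inputs occur → occurs.
Remote branch inoperative [AND]: Local branch down=occurs, Primary power feeder malfunctions=occurs, Inboard wire rope degraded=occurs → all inputs occur → occurs.
Power feed down [OR]: Hoist motor is inoperative=occurs, Gearbox malfunctions=occurs → at least one input occurs → occurs.
Hoist path unavailable [OR]: Power feed down=occurs, Auxiliary local panel faulted=occurs → at least one input occurs → occurs.
Dam spillway gate fails to open [AND]: Remote branch inoperative=occurs, Hoist path unavailable=occurs → all inputs occur → occurs.

Yes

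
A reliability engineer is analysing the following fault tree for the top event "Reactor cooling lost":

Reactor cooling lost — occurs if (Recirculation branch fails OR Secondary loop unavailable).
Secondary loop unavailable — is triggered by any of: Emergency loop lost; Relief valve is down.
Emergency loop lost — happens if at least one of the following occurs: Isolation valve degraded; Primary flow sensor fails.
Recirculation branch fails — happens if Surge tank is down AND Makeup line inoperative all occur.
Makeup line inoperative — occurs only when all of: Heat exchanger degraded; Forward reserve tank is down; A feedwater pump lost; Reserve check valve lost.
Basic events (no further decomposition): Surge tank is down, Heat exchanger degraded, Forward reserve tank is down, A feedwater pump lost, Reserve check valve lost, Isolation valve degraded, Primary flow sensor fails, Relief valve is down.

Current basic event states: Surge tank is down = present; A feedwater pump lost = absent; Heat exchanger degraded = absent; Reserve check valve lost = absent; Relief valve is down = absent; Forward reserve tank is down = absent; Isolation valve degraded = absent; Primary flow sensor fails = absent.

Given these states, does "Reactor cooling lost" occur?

No

Makeup line inoperative [AND]: Heat exchanger degraded=not, Forward reserve tank is down=not, A feedwater pump lost=not, Reserve check valve lost=not → not all inputs occur → does not occur.
Recirculation branch fails [AND]: Surge tank is down=occurs, Makeup line inoperative=not → not all inputs occur → does not occur.
Emergency loop lost [OR]: Isolation valve degraded=not, Primary flow sensor fails=not → no input occurs → does not occur.
Secondary loop unavailable [OR]: Emergency loop lost=not, Relief valve is down=not → no input occurs → does not occur.
Reactor cooling lost [OR]: Recirculation branch fails=not, Secondary loop unavailable=not → no input occurs → does not occur.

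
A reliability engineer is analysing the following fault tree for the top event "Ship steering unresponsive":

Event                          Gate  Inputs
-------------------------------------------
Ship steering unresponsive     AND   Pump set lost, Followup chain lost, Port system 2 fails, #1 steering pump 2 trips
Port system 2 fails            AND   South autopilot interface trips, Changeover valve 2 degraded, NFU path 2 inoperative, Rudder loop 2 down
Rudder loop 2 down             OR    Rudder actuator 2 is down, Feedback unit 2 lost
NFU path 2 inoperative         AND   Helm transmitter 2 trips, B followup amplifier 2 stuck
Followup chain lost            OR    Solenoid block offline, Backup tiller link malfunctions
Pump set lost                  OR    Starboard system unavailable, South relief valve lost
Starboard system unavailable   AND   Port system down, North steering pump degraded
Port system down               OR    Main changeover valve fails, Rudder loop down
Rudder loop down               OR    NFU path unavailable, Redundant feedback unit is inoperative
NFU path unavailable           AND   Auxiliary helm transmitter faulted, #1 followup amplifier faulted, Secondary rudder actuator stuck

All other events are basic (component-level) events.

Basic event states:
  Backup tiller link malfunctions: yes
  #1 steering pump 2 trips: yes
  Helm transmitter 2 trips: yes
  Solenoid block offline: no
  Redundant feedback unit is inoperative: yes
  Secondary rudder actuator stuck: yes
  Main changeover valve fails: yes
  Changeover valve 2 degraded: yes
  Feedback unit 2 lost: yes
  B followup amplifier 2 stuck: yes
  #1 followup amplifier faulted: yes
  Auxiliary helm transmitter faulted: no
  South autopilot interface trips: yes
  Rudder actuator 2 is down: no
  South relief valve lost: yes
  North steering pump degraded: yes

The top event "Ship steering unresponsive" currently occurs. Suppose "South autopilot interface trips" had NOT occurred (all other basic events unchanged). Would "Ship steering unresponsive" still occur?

No

Counterfactual: set "South autopilot interface trips" to not occurred.
NFU path unavailable [AND]: Auxiliary helm transmitter faulted=not, #1 followup amplifier faulted=occurs, Secondary rudder actuator stuck=occurs → not all inputs occur → does not occur.
Rudder loop down [OR]: NFU path unavailable=not, Redundant feedback unit is inoperative=occurs → at least one input occurs → occurs.
Port system down [OR]: Main changeover valve fails=occurs, Rudder loop down=occurs → at least one input occurs → occurs.
Starboard system unavailable [AND]: Port system down=occurs, North steering pump degraded=occurs → all inputs occur → occurs.
Pump set lost [OR]: Starboard system unavailable=occurs, South relief valve lost=occurs → at least one input occurs → occurs.
Followup chain lost [OR]: Solenoid block offline=not, Backup tiller link malfunctions=occurs → at least one input occurs → occurs.
NFU path 2 inoperative [AND]: Helm transmitter 2 trips=occurs, B followup amplifier 2 stuck=occurs → all inputs occur → occurs.
Rudder loop 2 down [OR]: Rudder actuator 2 is down=not, Feedback unit 2 lost=occurs → at least one input occurs → occurs.
Port system 2 fails [AND]: South autopilot interface trips=not, Changeover valve 2 degraded=occurs, NFU path 2 inoperative=occurs, Rudder loop 2 down=occurs → not all inputs occur → does not occur.
Ship steering unresponsive [AND]: Pump set lost=occurs, Followup chain lost=occurs, Port system 2 fails=not, #1 steering pump 2 trips=occurs → not all inputs occur → does not occur.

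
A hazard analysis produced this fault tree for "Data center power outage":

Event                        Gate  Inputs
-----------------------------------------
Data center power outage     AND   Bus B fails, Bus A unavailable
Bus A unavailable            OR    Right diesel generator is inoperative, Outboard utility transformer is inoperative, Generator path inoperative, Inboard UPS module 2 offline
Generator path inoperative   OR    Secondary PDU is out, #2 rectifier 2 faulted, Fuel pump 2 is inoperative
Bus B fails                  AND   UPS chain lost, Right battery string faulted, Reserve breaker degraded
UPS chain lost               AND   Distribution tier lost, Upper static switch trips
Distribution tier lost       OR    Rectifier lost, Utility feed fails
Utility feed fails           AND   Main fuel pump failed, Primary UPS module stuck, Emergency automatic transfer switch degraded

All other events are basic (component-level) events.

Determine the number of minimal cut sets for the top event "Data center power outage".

Utility feed fails [AND]: one cut set from each child combined → 1 × 1 × 1 = 1 cut set(s).
Distribution tier lost [OR]: union of children's cut sets → 2 cut set(s).
UPS chain lost [AND]: one cut set from each child combined → 2 × 1 = 2 cut set(s).
Bus B fails [AND]: one cut set from each child combined → 2 × 1 × 1 = 2 cut set(s).
Generator path inoperative [OR]: union of children's cut sets → 3 cut set(s).
Bus A unavailable [OR]: union of children's cut sets → 6 cut set(s).
Data center power outage [AND]: one cut set from each child combined → 2 × 6 = 12 cut set(s).

12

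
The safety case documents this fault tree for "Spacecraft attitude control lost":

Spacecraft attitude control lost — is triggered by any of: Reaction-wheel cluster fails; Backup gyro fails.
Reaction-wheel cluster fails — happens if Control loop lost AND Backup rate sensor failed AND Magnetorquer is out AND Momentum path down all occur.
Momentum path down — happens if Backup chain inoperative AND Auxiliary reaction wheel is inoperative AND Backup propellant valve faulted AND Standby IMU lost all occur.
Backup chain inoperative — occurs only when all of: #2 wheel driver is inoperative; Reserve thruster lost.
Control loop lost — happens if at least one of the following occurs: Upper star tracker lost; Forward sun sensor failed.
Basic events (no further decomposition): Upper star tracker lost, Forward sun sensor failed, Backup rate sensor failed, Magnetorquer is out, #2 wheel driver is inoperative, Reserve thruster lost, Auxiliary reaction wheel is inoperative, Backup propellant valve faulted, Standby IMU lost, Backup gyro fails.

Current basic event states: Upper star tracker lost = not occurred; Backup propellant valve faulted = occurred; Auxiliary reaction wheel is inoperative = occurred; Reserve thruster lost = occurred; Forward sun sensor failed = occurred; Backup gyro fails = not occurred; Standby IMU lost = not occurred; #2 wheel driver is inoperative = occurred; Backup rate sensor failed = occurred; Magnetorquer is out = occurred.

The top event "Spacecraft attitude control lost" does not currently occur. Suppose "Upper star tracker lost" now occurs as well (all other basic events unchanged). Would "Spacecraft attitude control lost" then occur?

No

Counterfactual: set "Upper star tracker lost" to occurred.
Control loop lost [OR]: Upper star tracker lost=occurs, Forward sun sensor failed=occurs → at least one input occurs → occurs.
Backup chain inoperative [AND]: #2 wheel driver is inoperative=occurs, Reserve thruster lost=occurs → all inputs occur → occurs.
Momentum path down [AND]: Backup chain inoperative=occurs, Auxiliary reaction wheel is inoperative=occurs, Backup propellant valve faulted=occurs, Standby IMU lost=not → not all inputs occur → does not occur.
Reaction-wheel cluster fails [AND]: Control loop lost=occurs, Backup rate sensor failed=occurs, Magnetorquer is out=occurs, Momentum path down=not → not all inputs occur → does not occur.
Spacecraft attitude control lost [OR]: Reaction-wheel cluster fails=not, Backup gyro fails=not → no input occurs → does not occur.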